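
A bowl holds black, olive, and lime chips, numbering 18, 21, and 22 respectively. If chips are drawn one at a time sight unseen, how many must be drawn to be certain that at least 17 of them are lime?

The worst case draws every non-lime chip first: 18 + 21 = 39.
The next 17 draws are then forced to be lime, giving 39 + 17 = 56.

56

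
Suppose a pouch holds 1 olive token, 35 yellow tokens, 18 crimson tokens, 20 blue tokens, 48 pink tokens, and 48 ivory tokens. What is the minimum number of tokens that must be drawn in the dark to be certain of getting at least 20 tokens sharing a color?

In the worst case we take at most 19 of each color, but all 1 olive and all 18 crimson (fewer than 19), giving 1 + 19 + 18 + 19 + 19 + 19 = 95.
One more token then forces some color to 20, so 95 + 1 = 96.

96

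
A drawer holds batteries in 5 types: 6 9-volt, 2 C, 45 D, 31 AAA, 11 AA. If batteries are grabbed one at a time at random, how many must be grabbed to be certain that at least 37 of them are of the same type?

In the worst case we take at most 36 of each type, but all 6 9-volt, all 2 C, all 31 AAA, and all 11 AA (fewer than 36), giving 6 + 2 + 36 + 31 + 11 = 86.
One more battery then forces some type to 37, so 86 + 1 = 87.

87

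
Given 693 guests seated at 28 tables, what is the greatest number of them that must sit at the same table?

The 693 guests fall into 28 tables.
If each of the 28 tables held at most 24, the total would be at most 28 × 24 = 672 < 693, a contradiction.
So at least one holds ⌈693/28⌉ = 25.

25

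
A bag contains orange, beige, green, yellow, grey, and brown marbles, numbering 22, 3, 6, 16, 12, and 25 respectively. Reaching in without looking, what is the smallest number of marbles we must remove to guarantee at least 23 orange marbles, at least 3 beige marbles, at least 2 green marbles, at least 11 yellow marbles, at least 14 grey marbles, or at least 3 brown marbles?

The worst case stops just short of every target: 22 orange, 2 beige, 1 green, 10 yellow, all 12 grey, 2 brown — 22 + 2 + 1 + 10 + 12 + 2 = 49 marbles.
One more marble must push some color to its target, so 49 + 1 = 50.

50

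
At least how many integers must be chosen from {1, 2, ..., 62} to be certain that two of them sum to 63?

Partition {1, …, 62} into 31 pairs: {1,62}, {2,61}, …, {31,32}.
Choosing 31 integers — say the integers 1 through 31 — takes one from each pair and avoids the property.
Choosing 32 forces two into the same pair by pigeonhole, and those sum to 63. So 32.

32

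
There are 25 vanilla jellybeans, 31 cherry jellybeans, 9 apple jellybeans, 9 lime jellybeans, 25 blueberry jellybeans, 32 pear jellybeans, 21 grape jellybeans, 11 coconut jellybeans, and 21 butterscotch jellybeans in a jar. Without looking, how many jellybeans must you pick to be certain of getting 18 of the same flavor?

In the worst case we take at most 17 of each flavor, but all 9 apple, all 9 lime, and all 11 coconut (fewer than 17), giving 17 + 17 + 9 + 9 + 17 + 17 + 17 + 11 + 17 = 131.
One more jellybean then forces some flavor to 18, so 131 + 1 = 132.

132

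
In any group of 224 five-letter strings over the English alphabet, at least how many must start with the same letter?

The 224 five-letter strings over the English alphabet fall into 26 possible first letters.
If each of the 26 possible first letters held at most 8, the total would be at most 26 × 8 = 208 < 224, a contradiction.
So at least one holds ⌈224/26⌉ = 9.

9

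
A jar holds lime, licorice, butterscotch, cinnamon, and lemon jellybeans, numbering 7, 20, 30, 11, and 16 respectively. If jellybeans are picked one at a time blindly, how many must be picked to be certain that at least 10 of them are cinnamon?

83

To avoid cinnamon jellybeans as long as possible, exhaust the other 4 flavors first.
The worst case draws every non-cinnamon jellybean first: 7 + 20 + 30 + 16 = 73.
The next 10 draws are then forced to be cinnamon, giving 73 + 10 = 83.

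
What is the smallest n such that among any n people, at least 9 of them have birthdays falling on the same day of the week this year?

There are 7 days of the week acting as pigeonholes.
With 7 × 8 = 56 people we could place exactly 8 in each, with no class reaching 9.
One more forces some class to hold 9, so 56 + 1 = 57.

57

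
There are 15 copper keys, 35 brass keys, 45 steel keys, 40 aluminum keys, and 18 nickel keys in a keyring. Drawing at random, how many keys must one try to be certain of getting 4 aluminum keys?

117

The worst case draws every non-aluminum key first: 15 + 35 + 45 + 18 = 113.
The next 4 draws are then forced to be aluminum, giving 113 + 4 = 117.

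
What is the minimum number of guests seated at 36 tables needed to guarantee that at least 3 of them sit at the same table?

73

There are 36 tables acting as pigeonholes.
With 36 × 2 = 72 guests we could place exactly 2 in each, with no class reaching 3.
One more forces some class to hold 3, so 72 + 1 = 73.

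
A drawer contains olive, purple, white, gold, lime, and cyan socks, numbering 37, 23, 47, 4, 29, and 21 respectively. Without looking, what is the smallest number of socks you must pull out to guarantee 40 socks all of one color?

In the worst case we take at most 39 of each color, but all 37 olive, all 23 purple, all 4 gold, all 29 lime, and all 21 cyan (fewer than 39), giving 37 + 23 + 39 + 4 + 29 + 21 = 153.
One more sock then forces some color to 40, so 153 + 1 = 154.

154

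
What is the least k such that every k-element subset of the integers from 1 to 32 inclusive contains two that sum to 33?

Partition {1, …, 32} into 16 pairs: {1,32}, {2,31}, …, {16,17}.
Choosing 16 integers — say the integers 1 through 16 — takes one from each pair and avoids the property.
Choosing 17 forces two into the same pair by pigeonhole, and those sum to 33. So 17.

17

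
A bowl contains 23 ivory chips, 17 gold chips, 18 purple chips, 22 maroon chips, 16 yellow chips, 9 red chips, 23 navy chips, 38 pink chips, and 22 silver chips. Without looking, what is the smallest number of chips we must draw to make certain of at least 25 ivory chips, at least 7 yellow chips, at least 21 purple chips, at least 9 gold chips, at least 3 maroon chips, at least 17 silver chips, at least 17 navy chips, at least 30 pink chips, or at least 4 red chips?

Each of the 9 colors has its own threshold; avoid all of them simultaneously.
The worst case stops just short of every target: all 23 ivory, 8 gold, all 18 purple, 2 maroon, 6 yellow, 3 red, 16 navy, 29 pink, 16 silver — 23 + 8 + 18 + 2 + 6 + 3 + 16 + 29 + 16 = 121 chips.
One more chip must push some color to its target, so 121 + 1 = 122.

122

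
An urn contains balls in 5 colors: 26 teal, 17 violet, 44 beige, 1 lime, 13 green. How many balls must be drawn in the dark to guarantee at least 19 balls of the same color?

In the worst case we take at most 18 of each color, but all 17 violet, all 1 lime, and all 13 green (fewer than 18), giving 18 + 17 + 18 + 1 + 13 = 67.
One more ball then forces some color to 19, so 67 + 1 = 68.

68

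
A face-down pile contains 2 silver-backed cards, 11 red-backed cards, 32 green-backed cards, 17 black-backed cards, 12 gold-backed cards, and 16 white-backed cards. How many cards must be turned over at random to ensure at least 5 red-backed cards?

To avoid red-backed cards as long as possible, exhaust the other 5 back colors first.
The worst case draws every non-red-backed card first: 2 + 32 + 17 + 12 + 16 = 79.
The next 5 draws are then forced to be red-backed, giving 79 + 5 = 84.

84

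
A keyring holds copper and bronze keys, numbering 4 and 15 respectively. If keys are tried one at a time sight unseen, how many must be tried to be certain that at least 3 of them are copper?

The worst case draws every non-copper key first: 15.
The next 3 draws are then forced to be copper, giving 15 + 3 = 18.

18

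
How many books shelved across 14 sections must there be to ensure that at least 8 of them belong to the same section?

99

There are 14 sections acting as pigeonholes.
With 14 × 7 = 98 books we could place exactly 7 in each, with no class reaching 8.
One more forces some class to hold 8, so 98 + 1 = 99.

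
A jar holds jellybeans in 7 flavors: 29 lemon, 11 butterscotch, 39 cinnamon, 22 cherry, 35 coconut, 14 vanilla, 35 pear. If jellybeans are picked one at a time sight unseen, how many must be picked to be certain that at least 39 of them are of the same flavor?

In the worst case we take at most 38 of each flavor, but all 29 lemon, all 11 butterscotch, all 22 cherry, all 35 coconut, all 14 vanilla, and all 35 pear (fewer than 38), giving 29 + 11 + 38 + 22 + 35 + 14 + 35 = 184.
One more jellybean then forces some flavor to 39, so 184 + 1 = 185.

185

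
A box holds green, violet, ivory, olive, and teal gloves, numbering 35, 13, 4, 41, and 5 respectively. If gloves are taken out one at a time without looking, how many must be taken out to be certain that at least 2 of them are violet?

To avoid violet gloves as long as possible, exhaust the other 4 colors first.
The worst case draws every non-violet glove first: 35 + 4 + 41 + 5 = 85.
The next 2 draws are then forced to be violet, giving 85 + 2 = 87.

87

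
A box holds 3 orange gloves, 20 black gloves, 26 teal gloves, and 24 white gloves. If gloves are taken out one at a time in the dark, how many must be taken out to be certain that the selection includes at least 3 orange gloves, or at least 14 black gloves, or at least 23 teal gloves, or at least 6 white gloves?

43

The worst case stops just short of every target: 2 orange, 13 black, 22 teal, 5 white — 2 + 13 + 22 + 5 = 42 gloves.
One more glove must push some color to its target, so 42 + 1 = 43.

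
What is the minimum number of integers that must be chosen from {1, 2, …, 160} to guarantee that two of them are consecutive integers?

81

Partition {1, …, 160} into 80 pairs: {1,2}, {3,4}, …, {159,160}.
Choosing 80 integers — say the 80 even numbers 2, 4, …, 160 — takes one from each pair and avoids the property.
Choosing 81 forces two into the same pair by pigeonhole, and those are consecutive. So 81.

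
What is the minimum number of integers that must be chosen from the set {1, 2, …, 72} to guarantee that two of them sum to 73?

37

Partition {1, …, 72} into 36 pairs: {1,72}, {2,71}, …, {36,37}.
Choosing 36 integers — say the integers 1 through 36 — takes one from each pair and avoids the property.
Choosing 37 forces two into the same pair by pigeonhole, and those sum to 73. So 37.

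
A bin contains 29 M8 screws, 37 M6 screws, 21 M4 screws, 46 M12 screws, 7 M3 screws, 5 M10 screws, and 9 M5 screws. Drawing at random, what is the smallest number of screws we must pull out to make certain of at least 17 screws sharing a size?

86

In the worst case we take at most 16 of each size, but all 7 M3, all 5 M10, and all 9 M5 (fewer than 16), giving 16 + 16 + 16 + 16 + 7 + 5 + 9 = 85.
One more screw then forces some size to 17, so 85 + 1 = 86.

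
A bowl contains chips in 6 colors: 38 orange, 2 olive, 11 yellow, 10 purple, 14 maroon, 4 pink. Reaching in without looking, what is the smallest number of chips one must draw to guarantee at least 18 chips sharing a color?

Treat the 6 colors as pigeonholes.
In the worst case we take at most 17 of each color, but all 2 olive, all 11 yellow, all 10 purple, all 14 maroon, and all 4 pink (fewer than 17), giving 17 + 2 + 11 + 10 + 14 + 4 = 58.
One more chip then forces some color to 18, so 58 + 1 = 59.

59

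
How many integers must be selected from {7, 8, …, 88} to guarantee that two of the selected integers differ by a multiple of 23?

24

Group the integers by remainder mod 23; there are 23 residue classes, each nonempty in this range.
Choosing one from each class (23 integers) avoids any shared remainder.
One more choice must repeat a class, so two differ by a multiple of 23. Hence 23 + 1 = 24.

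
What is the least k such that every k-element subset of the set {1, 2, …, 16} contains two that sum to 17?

9

Partition {1, …, 16} into 8 pairs: {1,16}, {2,15}, …, {8,9}.
Choosing 8 integers — say the integers 1 through 8 — takes one from each pair and avoids the property.
Choosing 9 forces two into the same pair by pigeonhole, and those sum to 17. So 9.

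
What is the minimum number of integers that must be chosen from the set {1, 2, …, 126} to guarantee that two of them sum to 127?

Partition {1, …, 126} into 63 pairs: {1,126}, {2,125}, …, {63,64}.
Choosing 63 integers — say the integers 1 through 63 — takes one from each pair and avoids the property.
Choosing 64 forces two into the same pair by pigeonhole, and those sum to 127. So 64.

64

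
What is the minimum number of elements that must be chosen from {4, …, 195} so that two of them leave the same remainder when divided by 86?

Group the integers by remainder mod 86; there are 86 residue classes, each nonempty in this range.
Choosing one from each class (86 integers) avoids any shared remainder.
One more choice must repeat a class, so two differ by a multiple of 86. Hence 86 + 1 = 87.

87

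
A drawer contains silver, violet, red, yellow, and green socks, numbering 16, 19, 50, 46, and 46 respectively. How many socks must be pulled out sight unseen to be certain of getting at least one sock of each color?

162

The hardest color to obtain is silver: we could draw every other sock first — 177 − 16 = 161 socks — without a single silver one.
The next draw must be silver, so 161 + 1 = 162.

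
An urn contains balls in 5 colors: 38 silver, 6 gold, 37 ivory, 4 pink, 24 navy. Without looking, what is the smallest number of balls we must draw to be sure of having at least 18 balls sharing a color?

62

In the worst case we take at most 17 of each color, but all 6 gold and all 4 pink (fewer than 17), giving 17 + 6 + 17 + 4 + 17 = 61.
One more ball then forces some color to 18, so 61 + 1 = 62.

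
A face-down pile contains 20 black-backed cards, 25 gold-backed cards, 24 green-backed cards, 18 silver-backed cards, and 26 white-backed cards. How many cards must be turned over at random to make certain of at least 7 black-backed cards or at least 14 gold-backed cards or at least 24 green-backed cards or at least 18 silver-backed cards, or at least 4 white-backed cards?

63

The worst case stops just short of every target: 6 black-backed, 13 gold-backed, 23 green-backed, 17 silver-backed, 3 white-backed — 6 + 13 + 23 + 17 + 3 = 62 cards.
One more card must push some back color to its target, so 62 + 1 = 63.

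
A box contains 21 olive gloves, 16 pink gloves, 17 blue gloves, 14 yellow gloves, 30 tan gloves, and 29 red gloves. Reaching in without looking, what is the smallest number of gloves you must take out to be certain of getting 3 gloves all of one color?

Treat the 6 colors as pigeonholes.
The worst case takes 2 gloves of each color without reaching 3 of any: 6 × 2 = 12.
The next glove must bring some color to 3, so 12 + 1 = 13.

13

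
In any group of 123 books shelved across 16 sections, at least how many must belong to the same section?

8

The 123 books fall into 16 sections.
If each of the 16 sections held at most 7, the total would be at most 16 × 7 = 112 < 123, a contradiction.
So at least one holds ⌈123/16⌉ = 8.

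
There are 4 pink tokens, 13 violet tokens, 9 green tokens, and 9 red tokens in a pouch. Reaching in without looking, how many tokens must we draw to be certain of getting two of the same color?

5

Treat the 4 colors as pigeonholes.
The worst case takes 1 token of each color without reaching 2 of any: 4 × 1 = 4.
The next token must bring some color to 2, so 4 + 1 = 5.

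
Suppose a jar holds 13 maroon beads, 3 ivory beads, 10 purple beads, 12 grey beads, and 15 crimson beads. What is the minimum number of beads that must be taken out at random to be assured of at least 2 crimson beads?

40

The worst case draws every non-crimson bead first: 13 + 3 + 10 + 12 = 38.
The next 2 draws are then forced to be crimson, giving 38 + 2 = 40.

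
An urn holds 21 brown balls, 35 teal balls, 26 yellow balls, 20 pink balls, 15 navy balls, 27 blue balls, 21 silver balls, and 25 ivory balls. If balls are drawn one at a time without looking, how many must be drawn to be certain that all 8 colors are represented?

The hardest color to obtain is navy: we could draw every other ball first — 190 − 15 = 175 balls — without a single navy one.
The next draw must be navy, so 175 + 1 = 176.

176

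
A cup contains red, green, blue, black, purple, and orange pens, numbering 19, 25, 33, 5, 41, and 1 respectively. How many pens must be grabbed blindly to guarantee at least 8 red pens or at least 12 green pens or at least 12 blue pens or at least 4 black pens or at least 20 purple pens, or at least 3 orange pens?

Each of the 6 ink colors has its own threshold; avoid all of them simultaneously.
The worst case stops just short of every target: 7 red, 11 green, 11 blue, 3 black, 19 purple, all 1 orange — 7 + 11 + 11 + 3 + 19 + 1 = 52 pens.
One more pen must push some ink color to its target, so 52 + 1 = 53.

53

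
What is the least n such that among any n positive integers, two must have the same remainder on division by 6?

Use the pigeonhole principle on residue classes: two integers differ by a multiple of 6 exactly when they share a remainder mod 6.
There are 6 residue classes mod 6, so 6 integers can all lie in distinct classes.
One more integer must repeat a residue, giving a difference divisible by 6. So n = 6 + 1 = 7.

7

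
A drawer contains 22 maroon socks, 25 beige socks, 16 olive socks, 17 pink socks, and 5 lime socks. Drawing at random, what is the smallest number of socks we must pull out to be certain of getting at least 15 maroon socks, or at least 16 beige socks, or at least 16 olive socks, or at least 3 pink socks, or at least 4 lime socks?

Each of the 5 colors has its own threshold; avoid all of them simultaneously.
The worst case stops just short of every target: 14 maroon, 15 beige, 15 olive, 2 pink, 3 lime — 14 + 15 + 15 + 2 + 3 = 49 socks.
One more sock must push some color to its target, so 49 + 1 = 50.

50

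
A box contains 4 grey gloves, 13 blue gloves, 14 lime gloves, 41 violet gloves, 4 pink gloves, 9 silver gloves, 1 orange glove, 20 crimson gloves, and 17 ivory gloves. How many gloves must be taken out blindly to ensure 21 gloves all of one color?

In the worst case we take at most 20 of each color, but all 4 grey, all 13 blue, all 14 lime, all 4 pink, all 9 silver, all 1 orange, and all 17 ivory (fewer than 20), giving 4 + 13 + 14 + 20 + 4 + 9 + 1 + 20 + 17 = 102.
One more glove then forces some color to 21, so 102 + 1 = 103.

103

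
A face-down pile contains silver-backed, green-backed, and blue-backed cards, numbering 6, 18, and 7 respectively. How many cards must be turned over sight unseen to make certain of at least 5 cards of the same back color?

13

The worst case takes 4 cards of each back color without reaching 5 of any: 3 × 4 = 12.
The next card must bring some back color to 5, so 12 + 1 = 13.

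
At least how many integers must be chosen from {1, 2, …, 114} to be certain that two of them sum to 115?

58

Partition {1, …, 114} into 57 pairs: {1,114}, {2,113}, …, {57,58}.
Choosing 57 integers — say the integers 1 through 57 — takes one from each pair and avoids the property.
Choosing 58 forces two into the same pair by pigeonhole, and those sum to 115. So 58.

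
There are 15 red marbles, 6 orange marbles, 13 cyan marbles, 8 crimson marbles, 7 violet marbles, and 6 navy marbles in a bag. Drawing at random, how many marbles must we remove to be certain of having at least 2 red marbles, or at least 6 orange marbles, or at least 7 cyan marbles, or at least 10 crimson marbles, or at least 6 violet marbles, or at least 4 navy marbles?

29

Each of the 6 colors has its own threshold; avoid all of them simultaneously.
The worst case stops just short of every target: 1 red, 5 orange, 6 cyan, all 8 crimson, 5 violet, 3 navy — 1 + 5 + 6 + 8 + 5 + 3 = 28 marbles.
One more marble must push some color to its target, so 28 + 1 = 29.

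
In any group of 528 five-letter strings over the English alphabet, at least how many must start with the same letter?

21

There are 26 possible first letters, which serve as the pigeonholes.
If each of the 26 possible first letters held at most 20, the total would be at most 26 × 20 = 520 < 528, a contradiction.
So at least one holds ⌈528/26⌉ = 21.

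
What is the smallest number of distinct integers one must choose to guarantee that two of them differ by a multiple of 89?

90

Two integers differ by a multiple of 89 exactly when they share a remainder mod 89.
There are 89 residue classes mod 89, so 89 integers can all lie in distinct classes.
One more integer must repeat a residue, giving a difference divisible by 89. So n = 89 + 1 = 90.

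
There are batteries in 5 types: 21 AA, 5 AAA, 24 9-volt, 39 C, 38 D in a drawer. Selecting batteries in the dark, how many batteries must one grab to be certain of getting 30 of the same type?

Treat the 5 types as pigeonholes.
In the worst case we take at most 29 of each type, but all 21 AA, all 5 AAA, and all 24 9-volt (fewer than 29), giving 21 + 5 + 24 + 29 + 29 = 108.
One more battery then forces some type to 30, so 108 + 1 = 109.

109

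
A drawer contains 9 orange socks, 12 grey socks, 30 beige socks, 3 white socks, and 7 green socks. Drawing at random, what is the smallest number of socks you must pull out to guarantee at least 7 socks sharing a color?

28

Treat the 5 colors as pigeonholes.
In the worst case we take at most 6 of each color, but all 3 white (fewer than 6), giving 6 + 6 + 6 + 3 + 6 = 27.
One more sock then forces some color to 7, so 27 + 1 = 28.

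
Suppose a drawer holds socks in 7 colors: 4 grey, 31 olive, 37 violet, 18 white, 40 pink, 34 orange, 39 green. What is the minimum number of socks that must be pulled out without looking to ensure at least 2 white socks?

To avoid white socks as long as possible, exhaust the other 6 colors first.
The worst case draws every non-white sock first: 4 + 31 + 37 + 40 + 34 + 39 = 185.
The next 2 draws are then forced to be white, giving 185 + 2 = 187.

187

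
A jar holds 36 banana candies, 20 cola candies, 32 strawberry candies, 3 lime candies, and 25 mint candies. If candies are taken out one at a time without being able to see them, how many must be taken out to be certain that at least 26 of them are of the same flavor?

99

In the worst case we take at most 25 of each flavor, but all 20 cola and all 3 lime (fewer than 25), giving 25 + 20 + 25 + 3 + 25 = 98.
One more candy then forces some flavor to 26, so 98 + 1 = 99.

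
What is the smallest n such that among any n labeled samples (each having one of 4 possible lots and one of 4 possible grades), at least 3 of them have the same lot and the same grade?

33

There are 4 × 4 = 16 (lot, grade) combinations acting as pigeonholes.
With 16 × 2 = 32 labeled samples we could place exactly 2 in each, with no (lot, grade) pair reaching 3.
One more forces some (lot, grade) pair to hold 3, so 32 + 1 = 33.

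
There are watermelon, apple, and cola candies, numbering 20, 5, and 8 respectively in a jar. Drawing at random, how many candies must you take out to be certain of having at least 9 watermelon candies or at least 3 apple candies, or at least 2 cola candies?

The worst case stops just short of every target: 8 watermelon, 2 apple, 1 cola — 8 + 2 + 1 = 11 candies.
One more candy must push some flavor to its target, so 11 + 1 = 12.

12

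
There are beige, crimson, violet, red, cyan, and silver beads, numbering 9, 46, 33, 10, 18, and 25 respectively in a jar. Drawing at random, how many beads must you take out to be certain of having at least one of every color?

133

The hardest color to obtain is beige: we could draw every other bead first — 141 − 9 = 132 beads — without a single beige one.
The next draw must be beige, so 132 + 1 = 133.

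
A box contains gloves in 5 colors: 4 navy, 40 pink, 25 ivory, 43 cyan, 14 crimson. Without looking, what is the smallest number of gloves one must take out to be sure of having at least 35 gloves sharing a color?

112

In the worst case we take at most 34 of each color, but all 4 navy, all 25 ivory, and all 14 crimson (fewer than 34), giving 4 + 34 + 25 + 34 + 14 = 111.
One more glove then forces some color to 35, so 111 + 1 = 112.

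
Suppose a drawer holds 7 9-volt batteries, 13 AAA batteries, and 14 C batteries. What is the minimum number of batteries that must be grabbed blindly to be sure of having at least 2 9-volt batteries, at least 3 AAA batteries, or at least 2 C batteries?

5

The worst case stops just short of every target: 1 9-volt, 2 AAA, 1 C — 1 + 2 + 1 = 4 batteries.
One more battery must push some type to its target, so 4 + 1 = 5.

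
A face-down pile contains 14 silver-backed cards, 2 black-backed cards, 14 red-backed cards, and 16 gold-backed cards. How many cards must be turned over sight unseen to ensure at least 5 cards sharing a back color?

15

In the worst case we take at most 4 of each back color, but all 2 black-backed (fewer than 4), giving 4 + 2 + 4 + 4 = 14.
One more card then forces some back color to 5, so 14 + 1 = 15.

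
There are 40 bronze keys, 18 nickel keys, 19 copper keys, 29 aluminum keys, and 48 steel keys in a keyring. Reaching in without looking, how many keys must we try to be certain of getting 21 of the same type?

In the worst case we take at most 20 of each type, but all 18 nickel and all 19 copper (fewer than 20), giving 20 + 18 + 19 + 20 + 20 = 97.
One more key then forces some type to 21, so 97 + 1 = 98.

98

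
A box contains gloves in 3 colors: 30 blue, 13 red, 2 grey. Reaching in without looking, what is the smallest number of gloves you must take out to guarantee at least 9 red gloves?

The worst case draws every non-red glove first: 30 + 2 = 32.
The next 9 draws are then forced to be red, giving 32 + 9 = 41.

41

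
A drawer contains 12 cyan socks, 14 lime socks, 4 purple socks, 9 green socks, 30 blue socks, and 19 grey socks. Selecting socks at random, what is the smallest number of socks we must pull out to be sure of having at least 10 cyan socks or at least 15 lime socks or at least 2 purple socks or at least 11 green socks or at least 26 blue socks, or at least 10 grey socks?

The worst case stops just short of every target: 9 cyan, 14 lime, 1 purple, all 9 green, 25 blue, 9 grey — 9 + 14 + 1 + 9 + 25 + 9 = 67 socks.
One more sock must push some color to its target, so 67 + 1 = 68.

68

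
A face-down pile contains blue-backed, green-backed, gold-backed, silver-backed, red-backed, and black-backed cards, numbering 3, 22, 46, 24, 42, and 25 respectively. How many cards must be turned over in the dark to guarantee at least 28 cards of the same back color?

129

In the worst case we take at most 27 of each back color, but all 3 blue-backed, all 22 green-backed, all 24 silver-backed, and all 25 black-backed (fewer than 27), giving 3 + 22 + 27 + 24 + 27 + 25 = 128.
One more card then forces some back color to 28, so 128 + 1 = 129.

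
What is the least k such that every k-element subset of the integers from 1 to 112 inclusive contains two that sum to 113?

Partition {1, …, 112} into 56 pairs: {1,112}, {2,111}, …, {56,57}.
Choosing 56 integers — say the integers 1 through 56 — takes one from each pair and avoids the property.
Choosing 57 forces two into the same pair by pigeonhole, and those sum to 113. So 57.

57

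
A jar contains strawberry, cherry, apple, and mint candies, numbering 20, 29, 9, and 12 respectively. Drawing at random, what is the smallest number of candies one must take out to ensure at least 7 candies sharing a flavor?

Treat the 4 flavors as pigeonholes.
The worst case takes 6 candies of each flavor without reaching 7 of any: 4 × 6 = 24.
The next candy must bring some flavor to 7, so 24 + 1 = 25.

25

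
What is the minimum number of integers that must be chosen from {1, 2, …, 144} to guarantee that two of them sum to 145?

Partition {1, …, 144} into 72 pairs: {1,144}, {2,143}, …, {72,73}.
Choosing 72 integers — say the integers 1 through 72 — takes one from each pair and avoids the property.
Choosing 73 forces two into the same pair by pigeonhole, and those sum to 145. So 73.

73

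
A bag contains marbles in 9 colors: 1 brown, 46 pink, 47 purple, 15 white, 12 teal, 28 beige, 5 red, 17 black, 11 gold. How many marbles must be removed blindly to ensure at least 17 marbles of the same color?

Treat the 9 colors as pigeonholes.
In the worst case we take at most 16 of each color, but all 1 brown, all 15 white, all 12 teal, all 5 red, and all 11 gold (fewer than 16), giving 1 + 16 + 16 + 15 + 12 + 16 + 5 + 16 + 11 = 108.
One more marble then forces some color to 17, so 108 + 1 = 109.

109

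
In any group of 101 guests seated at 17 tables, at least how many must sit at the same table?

6

The 101 guests fall into 17 tables.
If each of the 17 tables held at most 5, the total would be at most 17 × 5 = 85 < 101, a contradiction.
So at least one holds ⌈101/17⌉ = 6.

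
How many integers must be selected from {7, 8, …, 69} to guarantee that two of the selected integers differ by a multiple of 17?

Use the pigeonhole principle on residue classes: group the integers by remainder mod 17; there are 17 residue classes, each nonempty in this range.
Choosing one from each class (17 integers) avoids any shared remainder.
One more choice must repeat a class, so two differ by a multiple of 17. Hence 17 + 1 = 18.

18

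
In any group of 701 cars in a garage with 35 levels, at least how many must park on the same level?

21

The 701 cars fall into 35 levels.
If each of the 35 levels held at most 20, the total would be at most 35 × 20 = 700 < 701, a contradiction.
So at least one holds ⌈701/35⌉ = 21.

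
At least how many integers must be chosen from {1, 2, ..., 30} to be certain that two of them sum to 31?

Partition {1, …, 30} into 15 pairs: {1,30}, {2,29}, …, {15,16}.
Choosing 15 integers — say the integers 1 through 15 — takes one from each pair and avoids the property.
Choosing 16 forces two into the same pair by pigeonhole, and those sum to 31. So 16.

16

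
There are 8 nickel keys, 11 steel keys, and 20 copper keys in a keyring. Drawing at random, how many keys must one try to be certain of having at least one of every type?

32

The hardest type to obtain is nickel: we could draw every other key first — 39 − 8 = 31 keys — without a single nickel one.
The next draw must be nickel, so 31 + 1 = 32.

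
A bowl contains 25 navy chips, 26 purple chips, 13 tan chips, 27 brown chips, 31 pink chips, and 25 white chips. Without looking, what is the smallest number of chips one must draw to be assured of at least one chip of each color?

135

The hardest color to obtain is tan: we could draw every other chip first — 147 − 13 = 134 chips — without a single tan one.
The next draw must be tan, so 134 + 1 = 135.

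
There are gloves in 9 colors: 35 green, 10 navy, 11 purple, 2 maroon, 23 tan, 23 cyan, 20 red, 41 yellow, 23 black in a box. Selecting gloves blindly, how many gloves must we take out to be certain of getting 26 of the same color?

In the worst case we take at most 25 of each color, but all 10 navy, all 11 purple, all 2 maroon, all 23 tan, all 23 cyan, all 20 red, and all 23 black (fewer than 25), giving 25 + 10 + 11 + 2 + 23 + 23 + 20 + 25 + 23 = 162.
One more glove then forces some color to 26, so 162 + 1 = 163.

163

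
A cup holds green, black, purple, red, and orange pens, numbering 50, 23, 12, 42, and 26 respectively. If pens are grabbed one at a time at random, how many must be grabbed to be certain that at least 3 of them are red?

114

To avoid red pens as long as possible, exhaust the other 4 ink colors first.
The worst case draws every non-red pen first: 50 + 23 + 12 + 26 = 111.
The next 3 draws are then forced to be red, giving 111 + 3 = 114.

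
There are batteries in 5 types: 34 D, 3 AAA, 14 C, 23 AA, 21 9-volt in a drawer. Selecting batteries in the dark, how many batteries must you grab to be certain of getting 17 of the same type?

Treat the 5 types as pigeonholes.
In the worst case we take at most 16 of each type, but all 3 AAA and all 14 C (fewer than 16), giving 16 + 3 + 14 + 16 + 16 = 65.
One more battery then forces some type to 17, so 65 + 1 = 66.

66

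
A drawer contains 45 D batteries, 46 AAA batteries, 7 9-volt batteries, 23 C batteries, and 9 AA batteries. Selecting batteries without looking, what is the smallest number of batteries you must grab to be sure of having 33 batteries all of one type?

104

In the worst case we take at most 32 of each type, but all 7 9-volt, all 23 C, and all 9 AA (fewer than 32), giving 32 + 32 + 7 + 23 + 9 = 103.
One more battery then forces some type to 33, so 103 + 1 = 104.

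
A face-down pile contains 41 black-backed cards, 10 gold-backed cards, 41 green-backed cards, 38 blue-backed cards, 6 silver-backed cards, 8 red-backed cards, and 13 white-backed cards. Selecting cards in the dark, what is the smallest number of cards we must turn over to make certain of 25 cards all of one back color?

110

Treat the 7 back colors as pigeonholes.
In the worst case we take at most 24 of each back color, but all 10 gold-backed, all 6 silver-backed, all 8 red-backed, and all 13 white-backed (fewer than 24), giving 24 + 10 + 24 + 24 + 6 + 8 + 13 = 109.
One more card then forces some back color to 25, so 109 + 1 = 110.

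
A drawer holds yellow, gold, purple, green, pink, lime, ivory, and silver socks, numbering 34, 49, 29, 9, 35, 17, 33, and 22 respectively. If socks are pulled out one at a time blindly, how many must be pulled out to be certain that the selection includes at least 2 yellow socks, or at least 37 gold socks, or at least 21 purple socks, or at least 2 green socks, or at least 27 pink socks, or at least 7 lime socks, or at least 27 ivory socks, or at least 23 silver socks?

139

Each of the 8 colors has its own threshold; avoid all of them simultaneously.
The worst case stops just short of every target: 1 yellow, 36 gold, 20 purple, 1 green, 26 pink, 6 lime, 26 ivory, 22 silver — 1 + 36 + 20 + 1 + 26 + 6 + 26 + 22 = 138 socks.
One more sock must push some color to its target, so 138 + 1 = 139.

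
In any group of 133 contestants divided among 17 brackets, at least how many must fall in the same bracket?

If each of the 17 brackets held at most 7, the total would be at most 17 × 7 = 119 < 133, a contradiction.
So at least one holds ⌈133/17⌉ = 8.

8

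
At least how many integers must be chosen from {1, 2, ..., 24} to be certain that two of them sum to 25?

13

Partition {1, …, 24} into 12 pairs: {1,24}, {2,23}, …, {12,13}.
Choosing 12 integers — say the integers 1 through 12 — takes one from each pair and avoids the property.
Choosing 13 forces two into the same pair by pigeonhole, and those sum to 25. So 13.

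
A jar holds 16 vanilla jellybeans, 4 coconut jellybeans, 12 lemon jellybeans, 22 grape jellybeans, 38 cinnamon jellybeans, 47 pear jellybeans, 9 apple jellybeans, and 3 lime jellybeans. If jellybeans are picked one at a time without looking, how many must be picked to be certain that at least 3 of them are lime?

The worst case draws every non-lime jellybean first: 16 + 4 + 12 + 22 + 38 + 47 + 9 = 148.
The next 3 draws are then forced to be lime, giving 148 + 3 = 151.

151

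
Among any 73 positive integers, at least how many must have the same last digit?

There are 10 possible last digits, which serve as the pigeonholes.
If each of the 10 possible last digits held at most 7, the total would be at most 10 × 7 = 70 < 73, a contradiction.
So at least one holds ⌈73/10⌉ = 8.

8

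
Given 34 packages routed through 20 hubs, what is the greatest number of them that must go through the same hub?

The 34 packages fall into 20 hubs.
If each of the 20 hubs held at most 1, the total would be at most 20 × 1 = 20 < 34, a contradiction.
So at least one holds ⌈34/20⌉ = 2.

2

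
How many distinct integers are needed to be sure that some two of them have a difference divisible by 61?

62

Two integers differ by a multiple of 61 exactly when they share a remainder mod 61.
There are 61 residue classes mod 61, so 61 integers can all lie in distinct classes.
One more integer must repeat a residue, giving a difference divisible by 61. So n = 61 + 1 = 62.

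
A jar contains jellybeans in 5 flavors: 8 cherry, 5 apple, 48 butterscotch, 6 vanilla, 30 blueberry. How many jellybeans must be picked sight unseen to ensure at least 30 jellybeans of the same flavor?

In the worst case we take at most 29 of each flavor, but all 8 cherry, all 5 apple, and all 6 vanilla (fewer than 29), giving 8 + 5 + 29 + 6 + 29 = 77.
One more jellybean then forces some flavor to 30, so 77 + 1 = 78.

78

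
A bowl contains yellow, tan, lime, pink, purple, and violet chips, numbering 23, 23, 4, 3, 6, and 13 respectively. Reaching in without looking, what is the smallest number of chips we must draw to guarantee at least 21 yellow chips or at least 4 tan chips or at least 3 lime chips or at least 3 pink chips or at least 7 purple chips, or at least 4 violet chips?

Each of the 6 colors has its own threshold; avoid all of them simultaneously.
The worst case stops just short of every target: 20 yellow, 3 tan, 2 lime, 2 pink, 6 purple, 3 violet — 20 + 3 + 2 + 2 + 6 + 3 = 36 chips.
One more chip must push some color to its target, so 36 + 1 = 37.

37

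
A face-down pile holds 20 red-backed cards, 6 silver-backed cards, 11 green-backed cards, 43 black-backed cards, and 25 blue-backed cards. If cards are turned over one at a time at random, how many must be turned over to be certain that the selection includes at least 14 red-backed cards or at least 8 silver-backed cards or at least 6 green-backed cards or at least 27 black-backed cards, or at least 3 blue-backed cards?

53

Each of the 5 back colors has its own threshold; avoid all of them simultaneously.
The worst case stops just short of every target: 13 red-backed, all 6 silver-backed, 5 green-backed, 26 black-backed, 2 blue-backed — 13 + 6 + 5 + 26 + 2 = 52 cards.
One more card must push some back color to its target, so 52 + 1 = 53.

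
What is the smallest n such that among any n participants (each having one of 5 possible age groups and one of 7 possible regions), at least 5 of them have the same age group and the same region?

There are 5 × 7 = 35 (age group, region) combinations acting as pigeonholes.
With 35 × 4 = 140 participants we could place exactly 4 in each, with no (age group, region) pair reaching 5.
One more forces some (age group, region) pair to hold 5, so 140 + 1 = 141.

141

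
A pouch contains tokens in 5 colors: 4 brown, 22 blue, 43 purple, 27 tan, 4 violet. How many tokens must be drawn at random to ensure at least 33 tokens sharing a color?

Treat the 5 colors as pigeonholes.
In the worst case we take at most 32 of each color, but all 4 brown, all 22 blue, all 27 tan, and all 4 violet (fewer than 32), giving 4 + 22 + 32 + 27 + 4 = 89.
One more token then forces some color to 33, so 89 + 1 = 90.

90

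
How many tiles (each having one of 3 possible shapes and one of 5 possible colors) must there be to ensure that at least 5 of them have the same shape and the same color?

61

There are 3 × 5 = 15 (shape, color) combinations acting as pigeonholes.
With 15 × 4 = 60 tiles we could place exactly 4 in each, with no (shape, color) pair reaching 5.
One more forces some (shape, color) pair to hold 5, so 60 + 1 = 61.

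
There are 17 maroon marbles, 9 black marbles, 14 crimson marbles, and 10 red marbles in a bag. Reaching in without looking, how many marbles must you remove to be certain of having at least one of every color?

42

The hardest color to obtain is black: we could draw every other marble first — 50 − 9 = 41 marbles — without a single black one.
The next draw must be black, so 41 + 1 = 42.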